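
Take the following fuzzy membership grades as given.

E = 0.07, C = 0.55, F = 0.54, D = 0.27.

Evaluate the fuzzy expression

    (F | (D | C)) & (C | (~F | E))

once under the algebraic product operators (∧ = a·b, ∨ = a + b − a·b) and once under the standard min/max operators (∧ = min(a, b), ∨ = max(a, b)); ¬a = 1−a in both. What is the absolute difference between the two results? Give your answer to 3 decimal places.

0.107

Under algebraic product:
  D | C = a + b − a·b on (0.2700, 0.5500) = 0.6715
  F | (D | C) = a + b − a·b on (0.5400, 0.6715) = 0.8489
  ~F = 1 − 0.5400 = 0.4600
  ~F | E = a + b − a·b on (0.4600, 0.0700) = 0.4978
  C | (~F | E) = a + b − a·b on (0.5500, 0.4978) = 0.7740
  (F | (D | C)) & (C | (~F | E)) = a·b on (0.8489, 0.7740) = 0.6570
  → value = 0.6570
Under standard min/max:
  D | C = max(a, b) on (0.27, 0.55) = 0.55
  F | (D | C) = max(a, b) on (0.54, 0.55) = 0.55
  ~F = 1 − 0.54 = 0.46
  ~F | E = max(a, b) on (0.46, 0.07) = 0.46
  C | (~F | E) = max(a, b) on (0.55, 0.46) = 0.55
  (F | (D | C)) & (C | (~F | E)) = min(a, b) on (0.55, 0.55) = 0.55
  → value = 0.5500
|0.6570 − 0.5500| = 0.107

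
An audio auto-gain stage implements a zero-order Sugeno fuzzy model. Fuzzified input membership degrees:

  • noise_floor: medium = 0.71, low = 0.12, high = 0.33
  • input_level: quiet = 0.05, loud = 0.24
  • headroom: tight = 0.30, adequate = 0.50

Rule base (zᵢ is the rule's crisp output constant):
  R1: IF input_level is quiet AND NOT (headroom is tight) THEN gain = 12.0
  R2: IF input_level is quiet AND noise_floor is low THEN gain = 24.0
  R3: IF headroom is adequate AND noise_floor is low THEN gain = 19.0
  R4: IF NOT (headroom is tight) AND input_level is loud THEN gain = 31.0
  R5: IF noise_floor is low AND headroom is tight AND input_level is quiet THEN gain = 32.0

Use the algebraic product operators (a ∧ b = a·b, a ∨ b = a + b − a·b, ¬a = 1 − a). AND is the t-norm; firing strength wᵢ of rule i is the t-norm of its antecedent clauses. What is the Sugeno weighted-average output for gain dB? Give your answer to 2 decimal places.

R1 (z=12.0): quiet=0.05, ¬tight=1−0.30=0.70; AND[a·b] → w = 0.0350
R2 (z=24.0): quiet=0.05, low=0.12; AND[a·b] → w = 0.0060
R3 (z=19.0): adequate=0.50, low=0.12; AND[a·b] → w = 0.0600
R4 (z=31.0): ¬tight=1−0.30=0.70, loud=0.24; AND[a·b] → w = 0.1680
R5 (z=32.0): low=0.12, tight=0.30, quiet=0.05; AND[a·b] → w = 0.0018
Weighted average = (0.0350·12.0 + 0.0060·24.0 + 0.0600·19.0 + 0.1680·31.0 + 0.0018·32.0) / (0.0350 + 0.0060 + 0.0600 + 0.1680 + 0.0018)
  = 6.9696 / 0.2708 = 25.74

25.74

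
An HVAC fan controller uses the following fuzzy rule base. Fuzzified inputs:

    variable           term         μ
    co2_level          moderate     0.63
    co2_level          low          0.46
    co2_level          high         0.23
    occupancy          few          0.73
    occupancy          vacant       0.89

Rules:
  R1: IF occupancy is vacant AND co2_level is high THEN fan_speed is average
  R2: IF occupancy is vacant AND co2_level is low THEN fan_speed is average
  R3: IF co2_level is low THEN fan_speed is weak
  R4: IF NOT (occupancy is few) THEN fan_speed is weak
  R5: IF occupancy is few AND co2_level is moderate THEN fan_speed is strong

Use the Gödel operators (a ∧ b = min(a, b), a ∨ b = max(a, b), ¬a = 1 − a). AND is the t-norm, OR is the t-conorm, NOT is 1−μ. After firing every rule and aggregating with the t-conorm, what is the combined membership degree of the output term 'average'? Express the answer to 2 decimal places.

0.46

R1: vacant=0.89, high=0.23; AND[min(a, b)] → w = 0.23
R2: vacant=0.89, low=0.46; AND[min(a, b)] → w = 0.46
R3: low=0.46 → w = 0.46
R4: ¬few=1−0.73=0.27 → w = 0.27
R5: few=0.73, moderate=0.63; AND[min(a, b)] → w = 0.63
Rules with consequent 'average': {R1, R2} → strengths 0.23, 0.46
Aggregate via t-conorm [max(a, b)]: 0.46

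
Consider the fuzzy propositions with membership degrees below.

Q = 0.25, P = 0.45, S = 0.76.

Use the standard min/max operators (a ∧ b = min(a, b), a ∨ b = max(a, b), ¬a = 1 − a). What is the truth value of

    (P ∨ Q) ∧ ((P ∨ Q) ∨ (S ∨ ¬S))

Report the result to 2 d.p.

P ∨ Q = max(a, b) on (0.45, 0.25) = 0.45
P ∨ Q = max(a, b) on (0.45, 0.25) = 0.45
¬S = 1 − 0.76 = 0.24
S ∨ ¬S = max(a, b) on (0.76, 0.24) = 0.76
(P ∨ Q) ∨ (S ∨ ¬S) = max(a, b) on (0.45, 0.76) = 0.76
(P ∨ Q) ∧ ((P ∨ Q) ∨ (S ∨ ¬S)) = min(a, b) on (0.45, 0.76) = 0.45

0.45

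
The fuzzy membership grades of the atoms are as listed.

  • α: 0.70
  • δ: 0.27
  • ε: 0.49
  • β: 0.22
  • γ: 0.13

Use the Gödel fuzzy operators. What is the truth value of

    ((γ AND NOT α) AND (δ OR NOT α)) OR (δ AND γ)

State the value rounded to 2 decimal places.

0.13

NOT α = 1 − 0.70 = 0.30
γ AND NOT α = min(a, b) on (0.13, 0.30) = 0.13
NOT α = 1 − 0.70 = 0.30
δ OR NOT α = max(a, b) on (0.27, 0.30) = 0.30
(γ AND NOT α) AND (δ OR NOT α) = min(a, b) on (0.13, 0.30) = 0.13
δ AND γ = min(a, b) on (0.27, 0.13) = 0.13
((γ AND NOT α) AND (δ OR NOT α)) OR (δ AND γ) = max(a, b) on (0.13, 0.13) = 0.13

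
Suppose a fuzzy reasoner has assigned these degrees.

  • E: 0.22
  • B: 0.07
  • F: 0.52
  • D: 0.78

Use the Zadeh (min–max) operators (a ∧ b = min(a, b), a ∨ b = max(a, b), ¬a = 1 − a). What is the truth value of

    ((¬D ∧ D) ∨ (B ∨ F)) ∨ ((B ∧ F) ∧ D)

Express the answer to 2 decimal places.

0.52

¬D = 1 − 0.78 = 0.22
¬D ∧ D = min(a, b) on (0.22, 0.78) = 0.22
B ∨ F = max(a, b) on (0.07, 0.52) = 0.52
(¬D ∧ D) ∨ (B ∨ F) = max(a, b) on (0.22, 0.52) = 0.52
B ∧ F = min(a, b) on (0.07, 0.52) = 0.07
(B ∧ F) ∧ D = min(a, b) on (0.07, 0.78) = 0.07
((¬D ∧ D) ∨ (B ∨ F)) ∨ ((B ∧ F) ∧ D) = max(a, b) on (0.52, 0.07) = 0.52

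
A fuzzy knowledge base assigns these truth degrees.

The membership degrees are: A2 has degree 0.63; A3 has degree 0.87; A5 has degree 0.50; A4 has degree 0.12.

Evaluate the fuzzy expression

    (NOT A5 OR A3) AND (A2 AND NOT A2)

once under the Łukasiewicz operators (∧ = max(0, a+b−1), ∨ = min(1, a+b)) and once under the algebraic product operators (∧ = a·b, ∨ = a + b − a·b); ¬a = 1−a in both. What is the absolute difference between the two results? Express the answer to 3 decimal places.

0.218

Under Łukasiewicz:
  NOT A5 = 1 − 0.50 = 0.50
  NOT A5 OR A3 = min(1, a+b) on (0.50, 0.87) = 1.00
  NOT A2 = 1 − 0.63 = 0.37
  A2 AND NOT A2 = max(0, a+b−1) on (0.63, 0.37) = 0.00
  (NOT A5 OR A3) AND (A2 AND NOT A2) = max(0, a+b−1) on (1.00, 0.00) = 0.00
  → value = 0.0000
Under algebraic product:
  NOT A5 = 1 − 0.5000 = 0.5000
  NOT A5 OR A3 = a + b − a·b on (0.5000, 0.8700) = 0.9350
  NOT A2 = 1 − 0.6300 = 0.3700
  A2 AND NOT A2 = a·b on (0.6300, 0.3700) = 0.2331
  (NOT A5 OR A3) AND (A2 AND NOT A2) = a·b on (0.9350, 0.2331) = 0.2179
  → value = 0.2179
|0.0000 − 0.2179| = 0.218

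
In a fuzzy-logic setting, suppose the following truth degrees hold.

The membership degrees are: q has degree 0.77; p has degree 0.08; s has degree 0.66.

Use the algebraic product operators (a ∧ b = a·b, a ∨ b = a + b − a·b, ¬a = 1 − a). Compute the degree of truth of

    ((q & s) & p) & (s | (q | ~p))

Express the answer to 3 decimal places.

0.040

q & s = a·b on (0.7700, 0.6600) = 0.5082
(q & s) & p = a·b on (0.5082, 0.0800) = 0.0407
~p = 1 − 0.0800 = 0.9200
q | ~p = a + b − a·b on (0.7700, 0.9200) = 0.9816
s | (q | ~p) = a + b − a·b on (0.6600, 0.9816) = 0.9937
((q & s) & p) & (s | (q | ~p)) = a·b on (0.0407, 0.9937) = 0.0404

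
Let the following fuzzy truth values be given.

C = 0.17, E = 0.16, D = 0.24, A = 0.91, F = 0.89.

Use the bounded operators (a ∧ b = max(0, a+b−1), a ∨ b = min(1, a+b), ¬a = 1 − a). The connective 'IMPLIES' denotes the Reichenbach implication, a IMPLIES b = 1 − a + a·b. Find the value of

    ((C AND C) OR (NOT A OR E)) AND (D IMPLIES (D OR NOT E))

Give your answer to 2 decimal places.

0.25

C AND C = max(0, a+b−1) on (0.17, 0.17) = 0.00
NOT A = 1 − 0.91 = 0.09
NOT A OR E = min(1, a+b) on (0.09, 0.16) = 0.25
(C AND C) OR (NOT A OR E) = min(1, a+b) on (0.00, 0.25) = 0.25
NOT E = 1 − 0.16 = 0.84
D OR NOT E = min(1, a+b) on (0.24, 0.84) = 1.00
D IMPLIES (D OR NOT E)  [Reichenbach: 1 − a + a·b] with a=0.24, b=1.00 → 1.00
((C AND C) OR (NOT A OR E)) AND (D IMPLIES (D OR NOT E)) = max(0, a+b−1) on (0.25, 1.00) = 0.25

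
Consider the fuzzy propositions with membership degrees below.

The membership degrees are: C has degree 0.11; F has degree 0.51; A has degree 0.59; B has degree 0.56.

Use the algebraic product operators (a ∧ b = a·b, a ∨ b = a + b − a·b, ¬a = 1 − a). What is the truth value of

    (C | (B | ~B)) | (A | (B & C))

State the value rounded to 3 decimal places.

0.916

~B = 1 − 0.5600 = 0.4400
B | ~B = a + b − a·b on (0.5600, 0.4400) = 0.7536
C | (B | ~B) = a + b − a·b on (0.1100, 0.7536) = 0.7807
B & C = a·b on (0.5600, 0.1100) = 0.0616
A | (B & C) = a + b − a·b on (0.5900, 0.0616) = 0.6153
(C | (B | ~B)) | (A | (B & C)) = a + b − a·b on (0.7807, 0.6153) = 0.9156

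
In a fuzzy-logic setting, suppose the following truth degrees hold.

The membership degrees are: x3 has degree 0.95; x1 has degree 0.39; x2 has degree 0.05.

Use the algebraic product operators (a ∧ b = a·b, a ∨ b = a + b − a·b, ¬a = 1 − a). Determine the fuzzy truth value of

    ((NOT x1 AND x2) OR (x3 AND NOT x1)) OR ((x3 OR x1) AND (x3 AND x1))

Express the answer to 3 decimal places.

NOT x1 = 1 − 0.3900 = 0.6100
NOT x1 AND x2 = a·b on (0.6100, 0.0500) = 0.0305
NOT x1 = 1 − 0.3900 = 0.6100
x3 AND NOT x1 = a·b on (0.9500, 0.6100) = 0.5795
(NOT x1 AND x2) OR (x3 AND NOT x1) = a + b − a·b on (0.0305, 0.5795) = 0.5923
x3 OR x1 = a + b − a·b on (0.9500, 0.3900) = 0.9695
x3 AND x1 = a·b on (0.9500, 0.3900) = 0.3705
(x3 OR x1) AND (x3 AND x1) = a·b on (0.9695, 0.3705) = 0.3592
((NOT x1 AND x2) OR (x3 AND NOT x1)) OR ((x3 OR x1) AND (x3 AND x1)) = a + b − a·b on (0.5923, 0.3592) = 0.7388

0.739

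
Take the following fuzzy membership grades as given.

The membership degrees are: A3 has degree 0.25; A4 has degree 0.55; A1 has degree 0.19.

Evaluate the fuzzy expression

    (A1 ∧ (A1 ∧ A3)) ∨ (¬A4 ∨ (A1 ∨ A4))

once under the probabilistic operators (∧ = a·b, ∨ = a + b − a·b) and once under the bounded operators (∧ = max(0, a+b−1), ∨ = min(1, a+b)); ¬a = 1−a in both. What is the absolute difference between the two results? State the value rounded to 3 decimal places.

0.199

Under probabilistic:
  A1 ∧ A3 = a·b on (0.1900, 0.2500) = 0.0475
  A1 ∧ (A1 ∧ A3) = a·b on (0.1900, 0.0475) = 0.0090
  ¬A4 = 1 − 0.5500 = 0.4500
  A1 ∨ A4 = a + b − a·b on (0.1900, 0.5500) = 0.6355
  ¬A4 ∨ (A1 ∨ A4) = a + b − a·b on (0.4500, 0.6355) = 0.7995
  (A1 ∧ (A1 ∧ A3)) ∨ (¬A4 ∨ (A1 ∨ A4)) = a + b − a·b on (0.0090, 0.7995) = 0.8013
  → value = 0.8013
Under bounded:
  A1 ∧ A3 = max(0, a+b−1) on (0.19, 0.25) = 0.00
  A1 ∧ (A1 ∧ A3) = max(0, a+b−1) on (0.19, 0.00) = 0.00
  ¬A4 = 1 − 0.55 = 0.45
  A1 ∨ A4 = min(1, a+b) on (0.19, 0.55) = 0.74
  ¬A4 ∨ (A1 ∨ A4) = min(1, a+b) on (0.45, 0.74) = 1.00
  (A1 ∧ (A1 ∧ A3)) ∨ (¬A4 ∨ (A1 ∨ A4)) = min(1, a+b) on (0.00, 1.00) = 1.00
  → value = 1.0000
|0.8013 − 1.0000| = 0.199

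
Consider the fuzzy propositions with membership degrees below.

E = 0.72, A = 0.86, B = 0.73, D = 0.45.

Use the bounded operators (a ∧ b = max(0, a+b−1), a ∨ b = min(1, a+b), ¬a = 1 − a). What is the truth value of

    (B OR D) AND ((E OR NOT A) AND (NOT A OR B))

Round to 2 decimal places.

B OR D = min(1, a+b) on (0.73, 0.45) = 1.00
NOT A = 1 − 0.86 = 0.14
E OR NOT A = min(1, a+b) on (0.72, 0.14) = 0.86
NOT A = 1 − 0.86 = 0.14
NOT A OR B = min(1, a+b) on (0.14, 0.73) = 0.87
(E OR NOT A) AND (NOT A OR B) = max(0, a+b−1) on (0.86, 0.87) = 0.73
(B OR D) AND ((E OR NOT A) AND (NOT A OR B)) = max(0, a+b−1) on (1.00, 0.73) = 0.73

0.73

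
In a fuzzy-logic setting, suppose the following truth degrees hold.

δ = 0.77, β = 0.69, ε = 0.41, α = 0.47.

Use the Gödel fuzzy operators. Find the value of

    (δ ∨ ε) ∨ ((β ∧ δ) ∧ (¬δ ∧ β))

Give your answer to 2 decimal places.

δ ∨ ε = max(a, b) on (0.77, 0.41) = 0.77
β ∧ δ = min(a, b) on (0.69, 0.77) = 0.69
¬δ = 1 − 0.77 = 0.23
¬δ ∧ β = min(a, b) on (0.23, 0.69) = 0.23
(β ∧ δ) ∧ (¬δ ∧ β) = min(a, b) on (0.69, 0.23) = 0.23
(δ ∨ ε) ∨ ((β ∧ δ) ∧ (¬δ ∧ β)) = max(a, b) on (0.77, 0.23) = 0.77

0.77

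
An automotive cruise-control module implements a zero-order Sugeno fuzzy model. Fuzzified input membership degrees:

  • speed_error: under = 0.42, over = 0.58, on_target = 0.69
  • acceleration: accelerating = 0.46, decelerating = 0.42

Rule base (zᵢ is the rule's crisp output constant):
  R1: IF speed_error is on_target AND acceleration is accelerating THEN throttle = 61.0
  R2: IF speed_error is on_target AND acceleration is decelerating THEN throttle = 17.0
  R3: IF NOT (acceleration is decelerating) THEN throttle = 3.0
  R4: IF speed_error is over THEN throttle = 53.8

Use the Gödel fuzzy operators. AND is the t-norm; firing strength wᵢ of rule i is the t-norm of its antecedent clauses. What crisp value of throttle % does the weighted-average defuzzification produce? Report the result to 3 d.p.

33.404

R1 (z=61.0): on_target=0.69, accelerating=0.46; AND[min(a, b)] → w = 0.46
R2 (z=17.0): on_target=0.69, decelerating=0.42; AND[min(a, b)] → w = 0.42
R3 (z=3.0): ¬decelerating=1−0.42=0.58 → w = 0.58
R4 (z=53.8): over=0.58 → w = 0.58
Weighted average = (0.46·61.0 + 0.42·17.0 + 0.58·3.0 + 0.58·53.8) / (0.46 + 0.42 + 0.58 + 0.58)
  = 68.1440 / 2.0400 = 33.404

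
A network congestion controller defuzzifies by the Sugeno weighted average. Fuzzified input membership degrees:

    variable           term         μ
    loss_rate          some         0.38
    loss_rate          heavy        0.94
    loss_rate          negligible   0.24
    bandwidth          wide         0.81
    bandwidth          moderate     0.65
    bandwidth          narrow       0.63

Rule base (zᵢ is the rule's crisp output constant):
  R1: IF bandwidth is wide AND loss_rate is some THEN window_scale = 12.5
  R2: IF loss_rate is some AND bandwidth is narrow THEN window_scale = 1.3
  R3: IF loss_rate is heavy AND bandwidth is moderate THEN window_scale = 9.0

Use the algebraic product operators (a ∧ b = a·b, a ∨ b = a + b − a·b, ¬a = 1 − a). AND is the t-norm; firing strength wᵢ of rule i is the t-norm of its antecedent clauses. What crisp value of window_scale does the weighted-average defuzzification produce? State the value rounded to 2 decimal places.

R1 (z=12.5): wide=0.81, some=0.38; AND[a·b] → w = 0.3078
R2 (z=1.3): some=0.38, narrow=0.63; AND[a·b] → w = 0.2394
R3 (z=9.0): heavy=0.94, moderate=0.65; AND[a·b] → w = 0.6110
Weighted average = (0.3078·12.5 + 0.2394·1.3 + 0.6110·9.0) / (0.3078 + 0.2394 + 0.6110)
  = 9.6577 / 1.1582 = 8.34

8.34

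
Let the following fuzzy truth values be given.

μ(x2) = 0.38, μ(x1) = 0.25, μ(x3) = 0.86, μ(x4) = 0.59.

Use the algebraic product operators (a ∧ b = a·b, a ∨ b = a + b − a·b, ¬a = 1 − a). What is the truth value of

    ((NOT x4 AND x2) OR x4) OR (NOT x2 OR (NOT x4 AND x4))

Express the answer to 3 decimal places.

0.900

NOT x4 = 1 − 0.5900 = 0.4100
NOT x4 AND x2 = a·b on (0.4100, 0.3800) = 0.1558
(NOT x4 AND x2) OR x4 = a + b − a·b on (0.1558, 0.5900) = 0.6539
NOT x2 = 1 − 0.3800 = 0.6200
NOT x4 = 1 − 0.5900 = 0.4100
NOT x4 AND x4 = a·b on (0.4100, 0.5900) = 0.2419
NOT x2 OR (NOT x4 AND x4) = a + b − a·b on (0.6200, 0.2419) = 0.7119
((NOT x4 AND x2) OR x4) OR (NOT x2 OR (NOT x4 AND x4)) = a + b − a·b on (0.6539, 0.7119) = 0.9003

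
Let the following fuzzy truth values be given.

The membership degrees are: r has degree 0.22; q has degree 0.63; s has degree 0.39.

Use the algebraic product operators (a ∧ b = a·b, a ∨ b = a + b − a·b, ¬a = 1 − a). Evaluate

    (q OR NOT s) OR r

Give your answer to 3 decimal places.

NOT s = 1 − 0.3900 = 0.6100
q OR NOT s = a + b − a·b on (0.6300, 0.6100) = 0.8557
(q OR NOT s) OR r = a + b − a·b on (0.8557, 0.2200) = 0.8874

0.887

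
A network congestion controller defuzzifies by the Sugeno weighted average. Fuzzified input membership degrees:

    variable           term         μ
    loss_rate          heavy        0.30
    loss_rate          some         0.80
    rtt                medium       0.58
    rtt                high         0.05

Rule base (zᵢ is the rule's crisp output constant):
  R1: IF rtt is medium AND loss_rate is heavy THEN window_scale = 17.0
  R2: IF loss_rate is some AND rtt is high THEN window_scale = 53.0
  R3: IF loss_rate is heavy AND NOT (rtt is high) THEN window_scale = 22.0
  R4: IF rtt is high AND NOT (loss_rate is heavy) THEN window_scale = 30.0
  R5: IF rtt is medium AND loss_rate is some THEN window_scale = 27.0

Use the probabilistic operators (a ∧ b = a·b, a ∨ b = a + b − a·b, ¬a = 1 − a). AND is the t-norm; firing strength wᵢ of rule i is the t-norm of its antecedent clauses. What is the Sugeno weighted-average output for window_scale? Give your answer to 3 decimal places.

24.976

R1 (z=17.0): medium=0.58, heavy=0.30; AND[a·b] → w = 0.1740
R2 (z=53.0): some=0.80, high=0.05; AND[a·b] → w = 0.0400
R3 (z=22.0): heavy=0.30, ¬high=1−0.05=0.95; AND[a·b] → w = 0.2850
R4 (z=30.0): high=0.05, ¬heavy=1−0.30=0.70; AND[a·b] → w = 0.0350
R5 (z=27.0): medium=0.58, some=0.80; AND[a·b] → w = 0.4640
Weighted average = (0.1740·17.0 + 0.0400·53.0 + 0.2850·22.0 + 0.0350·30.0 + 0.4640·27.0) / (0.1740 + 0.0400 + 0.2850 + 0.0350 + 0.4640)
  = 24.9260 / 0.9980 = 24.976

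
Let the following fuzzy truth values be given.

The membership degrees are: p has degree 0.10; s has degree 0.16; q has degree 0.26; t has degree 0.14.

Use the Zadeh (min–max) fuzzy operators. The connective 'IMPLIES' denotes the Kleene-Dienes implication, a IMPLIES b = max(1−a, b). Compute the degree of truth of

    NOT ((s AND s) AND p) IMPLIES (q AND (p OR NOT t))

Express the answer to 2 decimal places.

s AND s = min(a, b) on (0.16, 0.16) = 0.16
(s AND s) AND p = min(a, b) on (0.16, 0.10) = 0.10
NOT ((s AND s) AND p) = 1 − 0.10 = 0.90
NOT t = 1 − 0.14 = 0.86
p OR NOT t = max(a, b) on (0.10, 0.86) = 0.86
q AND (p OR NOT t) = min(a, b) on (0.26, 0.86) = 0.26
NOT ((s AND s) AND p) IMPLIES (q AND (p OR NOT t))  [Kleene-Dienes: max(1−a, b)] with a=0.90, b=0.26 → 0.26

0.26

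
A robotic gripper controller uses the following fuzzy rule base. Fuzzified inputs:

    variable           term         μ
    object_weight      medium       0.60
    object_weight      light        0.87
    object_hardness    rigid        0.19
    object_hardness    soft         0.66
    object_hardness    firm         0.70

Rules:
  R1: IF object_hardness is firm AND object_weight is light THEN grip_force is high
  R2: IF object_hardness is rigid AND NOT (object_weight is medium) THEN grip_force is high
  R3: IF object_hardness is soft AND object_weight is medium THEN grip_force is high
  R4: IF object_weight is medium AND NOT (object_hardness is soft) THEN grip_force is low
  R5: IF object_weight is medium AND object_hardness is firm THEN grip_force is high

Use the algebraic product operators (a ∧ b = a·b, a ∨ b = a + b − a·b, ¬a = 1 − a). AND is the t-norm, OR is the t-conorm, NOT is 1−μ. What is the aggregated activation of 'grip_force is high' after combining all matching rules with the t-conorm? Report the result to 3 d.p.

R1: firm=0.70, light=0.87; AND[a·b] → w = 0.6090
R2: rigid=0.19, ¬medium=1−0.60=0.40; AND[a·b] → w = 0.0760
R3: soft=0.66, medium=0.60; AND[a·b] → w = 0.3960
R4: medium=0.60, ¬soft=1−0.66=0.34; AND[a·b] → w = 0.2040
R5: medium=0.60, firm=0.70; AND[a·b] → w = 0.4200
Rules with consequent 'high': {R1, R2, R3, R5} → strengths 0.6090, 0.0760, 0.3960, 0.4200
Aggregate via t-conorm [a + b − a·b]: 0.8734

0.873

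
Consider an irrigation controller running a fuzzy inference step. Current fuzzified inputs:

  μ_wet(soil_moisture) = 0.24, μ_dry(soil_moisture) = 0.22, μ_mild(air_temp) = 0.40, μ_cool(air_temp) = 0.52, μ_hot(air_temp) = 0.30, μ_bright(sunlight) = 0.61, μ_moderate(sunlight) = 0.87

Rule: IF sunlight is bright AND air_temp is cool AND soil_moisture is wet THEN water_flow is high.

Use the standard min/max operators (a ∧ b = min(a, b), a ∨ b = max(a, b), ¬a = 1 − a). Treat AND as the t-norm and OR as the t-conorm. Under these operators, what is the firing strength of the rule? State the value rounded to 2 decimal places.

0.24

firing strength: bright=0.61, cool=0.52, wet=0.24; AND[min(a, b)] → w = 0.24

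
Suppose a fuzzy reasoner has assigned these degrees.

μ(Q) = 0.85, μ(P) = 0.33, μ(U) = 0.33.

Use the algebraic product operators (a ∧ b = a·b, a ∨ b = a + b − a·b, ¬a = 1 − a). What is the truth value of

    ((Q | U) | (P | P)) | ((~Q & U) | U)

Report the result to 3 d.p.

Q | U = a + b − a·b on (0.8500, 0.3300) = 0.8995
P | P = a + b − a·b on (0.3300, 0.3300) = 0.5511
(Q | U) | (P | P) = a + b − a·b on (0.8995, 0.5511) = 0.9549
~Q = 1 − 0.8500 = 0.1500
~Q & U = a·b on (0.1500, 0.3300) = 0.0495
(~Q & U) | U = a + b − a·b on (0.0495, 0.3300) = 0.3632
((Q | U) | (P | P)) | ((~Q & U) | U) = a + b − a·b on (0.9549, 0.3632) = 0.9713

0.971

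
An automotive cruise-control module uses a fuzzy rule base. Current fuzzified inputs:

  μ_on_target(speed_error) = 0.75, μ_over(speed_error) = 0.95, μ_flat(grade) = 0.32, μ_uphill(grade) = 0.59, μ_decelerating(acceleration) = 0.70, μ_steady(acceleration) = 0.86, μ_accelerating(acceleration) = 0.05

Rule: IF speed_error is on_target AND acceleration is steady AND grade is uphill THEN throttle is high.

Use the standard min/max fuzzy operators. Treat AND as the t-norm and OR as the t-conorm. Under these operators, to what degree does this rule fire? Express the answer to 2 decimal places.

firing strength: on_target=0.75, steady=0.86, uphill=0.59; AND[min(a, b)] → w = 0.59

0.59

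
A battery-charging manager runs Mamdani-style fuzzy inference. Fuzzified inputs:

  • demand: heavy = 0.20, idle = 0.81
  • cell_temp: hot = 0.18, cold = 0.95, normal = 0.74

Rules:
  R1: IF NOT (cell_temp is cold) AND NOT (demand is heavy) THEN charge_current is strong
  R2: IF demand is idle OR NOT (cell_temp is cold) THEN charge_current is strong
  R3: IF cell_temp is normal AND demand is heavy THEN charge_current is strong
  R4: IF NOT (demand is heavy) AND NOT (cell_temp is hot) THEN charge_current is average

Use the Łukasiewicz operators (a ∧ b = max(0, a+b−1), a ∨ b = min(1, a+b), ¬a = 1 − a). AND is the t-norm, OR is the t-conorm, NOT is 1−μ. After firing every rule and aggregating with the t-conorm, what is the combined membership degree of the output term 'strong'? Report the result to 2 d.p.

0.86

R1: ¬cold=1−0.95=0.05, ¬heavy=1−0.20=0.80; AND[max(0, a+b−1)] → w = 0.00
R2: idle=0.81, ¬cold=1−0.95=0.05; OR[min(1, a+b)] → w = 0.86
R3: normal=0.74, heavy=0.20; AND[max(0, a+b−1)] → w = 0.00
R4: ¬heavy=1−0.20=0.80, ¬hot=1−0.18=0.82; AND[max(0, a+b−1)] → w = 0.62
Rules with consequent 'strong': {R1, R2, R3} → strengths 0.00, 0.86, 0.00
Aggregate via t-conorm [min(1, a+b)]: 0.86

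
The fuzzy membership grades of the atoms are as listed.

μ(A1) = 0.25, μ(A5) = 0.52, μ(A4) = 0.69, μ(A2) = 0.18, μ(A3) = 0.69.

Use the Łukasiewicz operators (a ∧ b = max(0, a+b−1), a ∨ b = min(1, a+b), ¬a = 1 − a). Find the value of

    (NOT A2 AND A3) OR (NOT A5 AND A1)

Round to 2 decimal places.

NOT A2 = 1 − 0.18 = 0.82
NOT A2 AND A3 = max(0, a+b−1) on (0.82, 0.69) = 0.51
NOT A5 = 1 − 0.52 = 0.48
NOT A5 AND A1 = max(0, a+b−1) on (0.48, 0.25) = 0.00
(NOT A2 AND A3) OR (NOT A5 AND A1) = min(1, a+b) on (0.51, 0.00) = 0.51

0.51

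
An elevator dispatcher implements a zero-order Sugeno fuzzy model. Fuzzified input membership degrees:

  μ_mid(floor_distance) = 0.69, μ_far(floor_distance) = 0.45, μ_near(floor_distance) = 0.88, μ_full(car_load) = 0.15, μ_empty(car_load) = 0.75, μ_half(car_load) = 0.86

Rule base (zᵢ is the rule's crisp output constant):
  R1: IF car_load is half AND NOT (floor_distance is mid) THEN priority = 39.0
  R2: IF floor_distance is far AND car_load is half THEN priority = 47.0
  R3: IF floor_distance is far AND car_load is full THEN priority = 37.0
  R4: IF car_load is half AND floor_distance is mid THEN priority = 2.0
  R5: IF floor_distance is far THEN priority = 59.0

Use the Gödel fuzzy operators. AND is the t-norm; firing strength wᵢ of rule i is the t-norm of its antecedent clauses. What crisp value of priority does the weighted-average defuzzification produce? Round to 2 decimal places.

R1 (z=39.0): half=0.86, ¬mid=1−0.69=0.31; AND[min(a, b)] → w = 0.31
R2 (z=47.0): far=0.45, half=0.86; AND[min(a, b)] → w = 0.45
R3 (z=37.0): far=0.45, full=0.15; AND[min(a, b)] → w = 0.15
R4 (z=2.0): half=0.86, mid=0.69; AND[min(a, b)] → w = 0.69
R5 (z=59.0): far=0.45 → w = 0.45
Weighted average = (0.31·39.0 + 0.45·47.0 + 0.15·37.0 + 0.69·2.0 + 0.45·59.0) / (0.31 + 0.45 + 0.15 + 0.69 + 0.45)
  = 66.7200 / 2.0500 = 32.55

32.55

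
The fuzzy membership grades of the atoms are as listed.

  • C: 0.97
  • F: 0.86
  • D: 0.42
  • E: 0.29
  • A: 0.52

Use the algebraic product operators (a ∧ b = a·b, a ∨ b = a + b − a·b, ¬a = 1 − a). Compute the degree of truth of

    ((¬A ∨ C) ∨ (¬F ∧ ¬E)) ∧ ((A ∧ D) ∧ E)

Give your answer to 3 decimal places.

0.062

¬A = 1 − 0.5200 = 0.4800
¬A ∨ C = a + b − a·b on (0.4800, 0.9700) = 0.9844
¬F = 1 − 0.8600 = 0.1400
¬E = 1 − 0.2900 = 0.7100
¬F ∧ ¬E = a·b on (0.1400, 0.7100) = 0.0994
(¬A ∨ C) ∨ (¬F ∧ ¬E) = a + b − a·b on (0.9844, 0.0994) = 0.9860
A ∧ D = a·b on (0.5200, 0.4200) = 0.2184
(A ∧ D) ∧ E = a·b on (0.2184, 0.2900) = 0.0633
((¬A ∨ C) ∨ (¬F ∧ ¬E)) ∧ ((A ∧ D) ∧ E) = a·b on (0.9860, 0.0633) = 0.0624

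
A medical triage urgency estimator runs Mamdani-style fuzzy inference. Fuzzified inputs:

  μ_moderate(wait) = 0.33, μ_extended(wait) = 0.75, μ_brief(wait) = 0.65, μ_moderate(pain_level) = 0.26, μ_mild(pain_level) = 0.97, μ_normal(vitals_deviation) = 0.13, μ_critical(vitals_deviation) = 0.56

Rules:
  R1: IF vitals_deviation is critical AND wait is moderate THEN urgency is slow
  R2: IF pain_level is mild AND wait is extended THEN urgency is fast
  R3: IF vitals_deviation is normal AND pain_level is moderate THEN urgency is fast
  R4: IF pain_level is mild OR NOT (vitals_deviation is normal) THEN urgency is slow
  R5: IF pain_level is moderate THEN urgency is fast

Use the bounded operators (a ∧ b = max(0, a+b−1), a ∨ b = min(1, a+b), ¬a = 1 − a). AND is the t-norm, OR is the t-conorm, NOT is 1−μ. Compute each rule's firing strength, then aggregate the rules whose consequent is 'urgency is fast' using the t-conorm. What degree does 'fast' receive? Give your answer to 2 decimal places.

0.98

R1: critical=0.56, moderate=0.33; AND[max(0, a+b−1)] → w = 0.00
R2: mild=0.97, extended=0.75; AND[max(0, a+b−1)] → w = 0.72
R3: normal=0.13, moderate=0.26; AND[max(0, a+b−1)] → w = 0.00
R4: mild=0.97, ¬normal=1−0.13=0.87; OR[min(1, a+b)] → w = 1.00
R5: moderate=0.26 → w = 0.26
Rules with consequent 'fast': {R2, R3, R5} → strengths 0.72, 0.00, 0.26
Aggregate via t-conorm [min(1, a+b)]: 0.98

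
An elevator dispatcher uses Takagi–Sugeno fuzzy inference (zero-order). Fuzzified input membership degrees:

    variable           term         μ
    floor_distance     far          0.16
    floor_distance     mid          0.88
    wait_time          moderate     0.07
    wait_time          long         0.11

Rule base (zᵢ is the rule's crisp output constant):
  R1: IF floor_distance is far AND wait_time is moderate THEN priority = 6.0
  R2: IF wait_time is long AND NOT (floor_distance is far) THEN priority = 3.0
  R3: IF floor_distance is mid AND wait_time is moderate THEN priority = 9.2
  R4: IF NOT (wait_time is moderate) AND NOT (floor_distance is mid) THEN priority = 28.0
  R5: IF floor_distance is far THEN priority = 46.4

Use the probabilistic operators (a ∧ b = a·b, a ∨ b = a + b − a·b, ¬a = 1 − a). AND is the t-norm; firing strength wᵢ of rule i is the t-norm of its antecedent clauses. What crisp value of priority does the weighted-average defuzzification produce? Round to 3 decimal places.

26.236

R1 (z=6.0): far=0.16, moderate=0.07; AND[a·b] → w = 0.0112
R2 (z=3.0): long=0.11, ¬far=1−0.16=0.84; AND[a·b] → w = 0.0924
R3 (z=9.2): mid=0.88, moderate=0.07; AND[a·b] → w = 0.0616
R4 (z=28.0): ¬moderate=1−0.07=0.93, ¬mid=1−0.88=0.12; AND[a·b] → w = 0.1116
R5 (z=46.4): far=0.16 → w = 0.1600
Weighted average = (0.0112·6.0 + 0.0924·3.0 + 0.0616·9.2 + 0.1116·28.0 + 0.1600·46.4) / (0.0112 + 0.0924 + 0.0616 + 0.1116 + 0.1600)
  = 11.4599 / 0.4368 = 26.236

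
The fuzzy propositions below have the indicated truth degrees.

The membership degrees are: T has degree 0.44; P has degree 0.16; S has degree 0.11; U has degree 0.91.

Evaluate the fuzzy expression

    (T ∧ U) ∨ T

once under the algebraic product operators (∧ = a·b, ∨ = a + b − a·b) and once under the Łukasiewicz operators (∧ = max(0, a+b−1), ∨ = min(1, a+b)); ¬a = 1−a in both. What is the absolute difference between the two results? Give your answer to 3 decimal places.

Under algebraic product:
  T ∧ U = a·b on (0.4400, 0.9100) = 0.4004
  (T ∧ U) ∨ T = a + b − a·b on (0.4004, 0.4400) = 0.6642
  → value = 0.6642
Under Łukasiewicz:
  T ∧ U = max(0, a+b−1) on (0.44, 0.91) = 0.35
  (T ∧ U) ∨ T = min(1, a+b) on (0.35, 0.44) = 0.79
  → value = 0.7900
|0.6642 − 0.7900| = 0.126

0.126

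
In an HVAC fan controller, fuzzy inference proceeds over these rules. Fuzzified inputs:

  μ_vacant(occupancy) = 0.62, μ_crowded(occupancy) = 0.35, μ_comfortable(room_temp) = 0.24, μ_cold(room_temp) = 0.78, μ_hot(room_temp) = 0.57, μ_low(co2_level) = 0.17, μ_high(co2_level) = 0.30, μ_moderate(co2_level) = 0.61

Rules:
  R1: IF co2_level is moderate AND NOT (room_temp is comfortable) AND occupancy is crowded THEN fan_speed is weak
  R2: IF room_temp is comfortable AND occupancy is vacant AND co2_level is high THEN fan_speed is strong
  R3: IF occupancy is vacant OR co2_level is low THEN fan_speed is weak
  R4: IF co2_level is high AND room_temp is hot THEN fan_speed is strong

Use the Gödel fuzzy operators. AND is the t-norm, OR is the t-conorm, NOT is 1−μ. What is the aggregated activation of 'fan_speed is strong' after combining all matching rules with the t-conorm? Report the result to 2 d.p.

0.30

R1: moderate=0.61, ¬comfortable=1−0.24=0.76, crowded=0.35; AND[min(a, b)] → w = 0.35
R2: comfortable=0.24, vacant=0.62, high=0.30; AND[min(a, b)] → w = 0.24
R3: vacant=0.62, low=0.17; OR[max(a, b)] → w = 0.62
R4: high=0.30, hot=0.57; AND[min(a, b)] → w = 0.30
Rules with consequent 'strong': {R2, R4} → strengths 0.24, 0.30
Aggregate via t-conorm [max(a, b)]: 0.30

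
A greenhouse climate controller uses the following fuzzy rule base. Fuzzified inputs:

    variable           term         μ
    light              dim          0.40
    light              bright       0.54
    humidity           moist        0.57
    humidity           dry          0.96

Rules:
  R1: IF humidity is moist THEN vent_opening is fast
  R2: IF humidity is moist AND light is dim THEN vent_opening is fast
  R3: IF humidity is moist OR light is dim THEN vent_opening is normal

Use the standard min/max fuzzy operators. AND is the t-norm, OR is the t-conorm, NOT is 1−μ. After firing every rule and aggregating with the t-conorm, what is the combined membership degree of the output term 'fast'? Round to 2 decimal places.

R1: moist=0.57 → w = 0.57
R2: moist=0.57, dim=0.40; AND[min(a, b)] → w = 0.40
R3: moist=0.57, dim=0.40; OR[max(a, b)] → w = 0.57
Rules with consequent 'fast': {R1, R2} → strengths 0.57, 0.40
Aggregate via t-conorm [max(a, b)]: 0.57

0.57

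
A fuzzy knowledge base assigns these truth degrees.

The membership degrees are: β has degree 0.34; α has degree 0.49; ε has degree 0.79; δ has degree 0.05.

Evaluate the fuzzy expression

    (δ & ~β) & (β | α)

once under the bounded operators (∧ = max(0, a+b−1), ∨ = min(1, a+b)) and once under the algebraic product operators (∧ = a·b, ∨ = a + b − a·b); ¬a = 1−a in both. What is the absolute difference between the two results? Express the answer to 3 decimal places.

Under bounded:
  ~β = 1 − 0.34 = 0.66
  δ & ~β = max(0, a+b−1) on (0.05, 0.66) = 0.00
  β | α = min(1, a+b) on (0.34, 0.49) = 0.83
  (δ & ~β) & (β | α) = max(0, a+b−1) on (0.00, 0.83) = 0.00
  → value = 0.0000
Under algebraic product:
  ~β = 1 − 0.3400 = 0.6600
  δ & ~β = a·b on (0.0500, 0.6600) = 0.0330
  β | α = a + b − a·b on (0.3400, 0.4900) = 0.6634
  (δ & ~β) & (β | α) = a·b on (0.0330, 0.6634) = 0.0219
  → value = 0.0219
|0.0000 − 0.0219| = 0.022

0.022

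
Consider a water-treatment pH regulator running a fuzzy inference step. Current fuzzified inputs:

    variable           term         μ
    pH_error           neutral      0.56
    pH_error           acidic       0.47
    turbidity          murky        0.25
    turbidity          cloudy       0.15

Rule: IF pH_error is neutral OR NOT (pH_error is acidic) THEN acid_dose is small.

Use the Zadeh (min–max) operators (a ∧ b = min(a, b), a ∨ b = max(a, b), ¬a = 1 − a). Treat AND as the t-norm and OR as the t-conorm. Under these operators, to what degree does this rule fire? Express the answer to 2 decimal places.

0.56

firing strength: neutral=0.56, ¬acidic=1−0.47=0.53; OR[max(a, b)] → w = 0.56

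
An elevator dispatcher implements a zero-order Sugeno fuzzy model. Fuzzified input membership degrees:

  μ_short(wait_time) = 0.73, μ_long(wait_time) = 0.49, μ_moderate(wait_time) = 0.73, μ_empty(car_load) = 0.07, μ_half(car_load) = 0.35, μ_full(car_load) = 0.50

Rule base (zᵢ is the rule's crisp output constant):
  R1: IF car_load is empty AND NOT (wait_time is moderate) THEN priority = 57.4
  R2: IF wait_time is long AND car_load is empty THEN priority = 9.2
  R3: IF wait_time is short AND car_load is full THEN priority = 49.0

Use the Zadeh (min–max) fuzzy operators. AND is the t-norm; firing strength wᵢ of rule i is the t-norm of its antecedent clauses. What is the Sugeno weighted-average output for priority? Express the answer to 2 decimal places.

45.57

R1 (z=57.4): empty=0.07, ¬moderate=1−0.73=0.27; AND[min(a, b)] → w = 0.07
R2 (z=9.2): long=0.49, empty=0.07; AND[min(a, b)] → w = 0.07
R3 (z=49.0): short=0.73, full=0.50; AND[min(a, b)] → w = 0.50
Weighted average = (0.07·57.4 + 0.07·9.2 + 0.50·49.0) / (0.07 + 0.07 + 0.50)
  = 29.1620 / 0.6400 = 45.57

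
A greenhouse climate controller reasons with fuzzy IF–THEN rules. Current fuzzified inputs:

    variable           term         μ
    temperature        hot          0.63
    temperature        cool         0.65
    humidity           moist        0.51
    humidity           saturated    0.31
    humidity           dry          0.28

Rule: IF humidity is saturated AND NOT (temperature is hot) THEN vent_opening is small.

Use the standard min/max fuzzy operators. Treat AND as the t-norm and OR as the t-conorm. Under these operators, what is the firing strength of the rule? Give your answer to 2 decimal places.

firing strength: saturated=0.31, ¬hot=1−0.63=0.37; AND[min(a, b)] → w = 0.31

0.31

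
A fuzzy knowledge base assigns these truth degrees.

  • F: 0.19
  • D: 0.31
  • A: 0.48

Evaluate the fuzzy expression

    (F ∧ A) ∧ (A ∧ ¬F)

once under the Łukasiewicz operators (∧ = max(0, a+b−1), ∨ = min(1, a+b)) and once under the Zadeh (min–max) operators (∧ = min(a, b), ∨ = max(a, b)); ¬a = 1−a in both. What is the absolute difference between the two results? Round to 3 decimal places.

0.190

Under Łukasiewicz:
  F ∧ A = max(0, a+b−1) on (0.19, 0.48) = 0.00
  ¬F = 1 − 0.19 = 0.81
  A ∧ ¬F = max(0, a+b−1) on (0.48, 0.81) = 0.29
  (F ∧ A) ∧ (A ∧ ¬F) = max(0, a+b−1) on (0.00, 0.29) = 0.00
  → value = 0.0000
Under Zadeh (min–max):
  F ∧ A = min(a, b) on (0.19, 0.48) = 0.19
  ¬F = 1 − 0.19 = 0.81
  A ∧ ¬F = min(a, b) on (0.48, 0.81) = 0.48
  (F ∧ A) ∧ (A ∧ ¬F) = min(a, b) on (0.19, 0.48) = 0.19
  → value = 0.1900
|0.0000 − 0.1900| = 0.190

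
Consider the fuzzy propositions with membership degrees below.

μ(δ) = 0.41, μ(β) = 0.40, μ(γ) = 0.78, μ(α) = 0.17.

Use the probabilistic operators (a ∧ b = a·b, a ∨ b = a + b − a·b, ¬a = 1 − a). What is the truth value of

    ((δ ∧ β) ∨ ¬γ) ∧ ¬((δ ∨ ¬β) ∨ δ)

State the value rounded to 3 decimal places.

0.048

δ ∧ β = a·b on (0.4100, 0.4000) = 0.1640
¬γ = 1 − 0.7800 = 0.2200
(δ ∧ β) ∨ ¬γ = a + b − a·b on (0.1640, 0.2200) = 0.3479
¬β = 1 − 0.4000 = 0.6000
δ ∨ ¬β = a + b − a·b on (0.4100, 0.6000) = 0.7640
(δ ∨ ¬β) ∨ δ = a + b − a·b on (0.7640, 0.4100) = 0.8608
¬((δ ∨ ¬β) ∨ δ) = 1 − 0.8608 = 0.1392
((δ ∧ β) ∨ ¬γ) ∧ ¬((δ ∨ ¬β) ∨ δ) = a·b on (0.3479, 0.1392) = 0.0484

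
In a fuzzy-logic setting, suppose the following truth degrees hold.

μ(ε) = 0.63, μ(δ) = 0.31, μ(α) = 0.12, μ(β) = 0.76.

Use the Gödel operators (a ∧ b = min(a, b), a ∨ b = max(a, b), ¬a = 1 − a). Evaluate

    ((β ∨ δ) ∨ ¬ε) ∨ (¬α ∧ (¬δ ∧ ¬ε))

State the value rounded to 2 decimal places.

0.76

β ∨ δ = max(a, b) on (0.76, 0.31) = 0.76
¬ε = 1 − 0.63 = 0.37
(β ∨ δ) ∨ ¬ε = max(a, b) on (0.76, 0.37) = 0.76
¬α = 1 − 0.12 = 0.88
¬δ = 1 − 0.31 = 0.69
¬ε = 1 − 0.63 = 0.37
¬δ ∧ ¬ε = min(a, b) on (0.69, 0.37) = 0.37
¬α ∧ (¬δ ∧ ¬ε) = min(a, b) on (0.88, 0.37) = 0.37
((β ∨ δ) ∨ ¬ε) ∨ (¬α ∧ (¬δ ∧ ¬ε)) = max(a, b) on (0.76, 0.37) = 0.76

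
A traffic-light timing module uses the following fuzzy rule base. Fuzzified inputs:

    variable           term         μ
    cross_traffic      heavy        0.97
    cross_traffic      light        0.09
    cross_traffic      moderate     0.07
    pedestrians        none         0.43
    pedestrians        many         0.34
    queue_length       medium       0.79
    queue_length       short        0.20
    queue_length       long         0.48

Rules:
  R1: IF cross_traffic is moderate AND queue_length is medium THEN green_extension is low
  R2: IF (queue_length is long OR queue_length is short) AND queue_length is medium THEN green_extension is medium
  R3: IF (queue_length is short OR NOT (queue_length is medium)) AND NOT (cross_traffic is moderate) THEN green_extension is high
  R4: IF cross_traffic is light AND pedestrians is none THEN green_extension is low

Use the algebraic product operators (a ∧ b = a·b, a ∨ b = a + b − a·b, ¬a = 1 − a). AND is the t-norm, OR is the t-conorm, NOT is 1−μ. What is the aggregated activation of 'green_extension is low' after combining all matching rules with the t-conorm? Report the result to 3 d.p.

0.092

R1: moderate=0.07, medium=0.79; AND[a·b] → w = 0.0553
R2: (long=0.48 OR short=0.20) = 0.5840; AND[a·b] with medium=0.79 → w = 0.4614
R3: (short=0.20 OR ¬medium=1−0.79=0.21) = 0.3680; AND[a·b] with ¬moderate=1−0.07=0.93 → w = 0.3422
R4: light=0.09, none=0.43; AND[a·b] → w = 0.0387
Rules with consequent 'low': {R1, R4} → strengths 0.0553, 0.0387
Aggregate via t-conorm [a + b − a·b]: 0.0919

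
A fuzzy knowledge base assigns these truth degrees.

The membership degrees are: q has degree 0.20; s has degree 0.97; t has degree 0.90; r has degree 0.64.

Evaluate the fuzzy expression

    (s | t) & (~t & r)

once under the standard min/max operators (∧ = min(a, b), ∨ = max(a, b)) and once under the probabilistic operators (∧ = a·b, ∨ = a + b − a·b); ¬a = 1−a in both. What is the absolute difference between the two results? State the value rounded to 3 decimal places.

Under standard min/max:
  s | t = max(a, b) on (0.97, 0.90) = 0.97
  ~t = 1 − 0.90 = 0.10
  ~t & r = min(a, b) on (0.10, 0.64) = 0.10
  (s | t) & (~t & r) = min(a, b) on (0.97, 0.10) = 0.10
  → value = 0.1000
Under probabilistic:
  s | t = a + b − a·b on (0.9700, 0.9000) = 0.9970
  ~t = 1 − 0.9000 = 0.1000
  ~t & r = a·b on (0.1000, 0.6400) = 0.0640
  (s | t) & (~t & r) = a·b on (0.9970, 0.0640) = 0.0638
  → value = 0.0638
|0.1000 − 0.0638| = 0.036

0.036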